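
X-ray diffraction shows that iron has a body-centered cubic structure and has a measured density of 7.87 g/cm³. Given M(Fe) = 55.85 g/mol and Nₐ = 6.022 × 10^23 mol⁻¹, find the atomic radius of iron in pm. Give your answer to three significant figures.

For a BCC cell (Z = 2), a³ = Z·M/(N_A·ρ) = 2 × 55.85 / (6.022 × 10²³ × 7.870) = 2.357 × 10^-23 cm³, so a = 2.867 × 10^-8 cm = 286.7 pm.
Atoms touch along the body diagonal, so √3·a = 4r, so r = 0.4330 × a = 124 pm.

124 pm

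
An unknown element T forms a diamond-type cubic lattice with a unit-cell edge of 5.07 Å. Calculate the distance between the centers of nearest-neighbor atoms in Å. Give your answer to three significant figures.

In a diamond cubic structure, nearest neighbors lie along the body diagonal with √3·a = 8r; the nearest-neighbor distance equals 2r = 0.4330·a.
d = 0.4330 × 5.07 = 2.20 Å.

2.20 Å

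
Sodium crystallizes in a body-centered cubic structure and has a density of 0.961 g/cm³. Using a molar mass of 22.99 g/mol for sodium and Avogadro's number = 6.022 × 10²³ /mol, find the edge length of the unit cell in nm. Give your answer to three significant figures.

With Z = 2 atoms per BCC cell, a³ = Z·M/(N_A·ρ) = 2 × 22.99 / (6.022 × 10²³ × 0.9610 g/cm³) = 7.945 × 10^-23 cm³.
a = (7.945 × 10^-23)^(1/3) = 4.299 × 10^-8 cm = 0.430 nm.

0.430 nm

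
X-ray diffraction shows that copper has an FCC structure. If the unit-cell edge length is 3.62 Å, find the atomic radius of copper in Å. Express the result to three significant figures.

1.28 Å

In an FCC lattice, atoms touch along the face diagonal, so √2·a = 4r.
r = √2·a/4 = 1.4142 × 3.62 / 4 = 1.28 Å.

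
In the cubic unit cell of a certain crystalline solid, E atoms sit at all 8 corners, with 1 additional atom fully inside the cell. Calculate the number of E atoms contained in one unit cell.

2

Corner atoms are shared by 8 cells (1/8 each), interior atoms are unshared.
Net atoms = 8 × 1/8 + 1 = 1 + 1 = 2.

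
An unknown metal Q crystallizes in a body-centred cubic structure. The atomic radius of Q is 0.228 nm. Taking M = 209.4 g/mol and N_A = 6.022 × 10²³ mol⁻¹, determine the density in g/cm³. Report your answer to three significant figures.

In a BCC lattice, atoms touch along the body diagonal, so √3·a = 4r, giving a = 0.5265 nm = 5.265 × 10^-8 cm.
With Z = 2, ρ = Z·M/(N_A·a³) = 2 × 209.4 / (6.022 × 10²³ × 1.460 × 10^-22) = 4.764 g/cm³.

4.76 g/cm³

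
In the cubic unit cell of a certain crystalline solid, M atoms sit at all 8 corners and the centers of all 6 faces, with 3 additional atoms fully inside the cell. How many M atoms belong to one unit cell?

Corner atoms are shared by 8 cells (1/8 each), face atoms by 2 (1/2 each), interior atoms are unshared.
Net atoms = 8 × 1/8 + 6 × 1/2 + 3 = 1 + 3 + 3 = 7.

7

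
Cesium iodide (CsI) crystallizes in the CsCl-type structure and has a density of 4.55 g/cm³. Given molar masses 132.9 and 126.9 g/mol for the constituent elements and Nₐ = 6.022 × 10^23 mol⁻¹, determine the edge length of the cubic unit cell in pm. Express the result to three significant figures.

456 pm

M(CsI) = 259.8 g/mol; Z = 1 formula unit per cell.
a³ = Z·M/(N_A·ρ) = 1 × 259.8 / (6.022 × 10²³ × 4.55) = 9.482 × 10^-23 cm³, so a = 4.560 × 10^-8 cm = 456 pm.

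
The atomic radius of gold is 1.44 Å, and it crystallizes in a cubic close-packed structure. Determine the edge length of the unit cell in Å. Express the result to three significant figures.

In an FCC lattice, atoms touch along the face diagonal, so √2·a = 4r.
a = 4r/√2 = 4 × 1.44 / 1.4142 = 4.07 Å.

4.07 Å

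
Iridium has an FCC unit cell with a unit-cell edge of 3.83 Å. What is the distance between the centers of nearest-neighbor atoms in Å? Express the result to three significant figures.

In an FCC structure, atoms touch along the face diagonal, so √2·a = 4r; the nearest-neighbor distance equals 2r = 0.7071·a.
d = 0.7071 × 3.83 = 2.71 Å.

2.71 Å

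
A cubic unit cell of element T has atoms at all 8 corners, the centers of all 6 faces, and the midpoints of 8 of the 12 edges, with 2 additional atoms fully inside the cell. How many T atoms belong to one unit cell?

8

Corner atoms are shared by 8 cells (1/8 each), face atoms by 2 (1/2 each), edge atoms by 4 (1/4 each), interior atoms are unshared.
Net atoms = 8 × 1/8 + 6 × 1/2 + 8 × 1/4 + 2 = 1 + 3 + 2 + 2 = 8.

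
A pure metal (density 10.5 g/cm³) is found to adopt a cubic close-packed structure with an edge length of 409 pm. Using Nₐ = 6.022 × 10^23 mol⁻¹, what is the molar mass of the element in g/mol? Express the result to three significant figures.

An FCC cell has Z = 4 atoms; a = 4.090 × 10^-8 cm.
M = ρ·N_A·a³/Z = 10.5 × 6.022 × 10²³ × 6.842 × 10^-23 / 4 = 108 g/mol.

108 g/mol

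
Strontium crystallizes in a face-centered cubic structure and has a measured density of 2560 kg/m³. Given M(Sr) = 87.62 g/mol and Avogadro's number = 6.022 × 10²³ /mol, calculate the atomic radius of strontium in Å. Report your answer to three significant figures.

2.16 Å

For an FCC cell (Z = 4), a³ = Z·M/(N_A·ρ) = 4 × 87.62 / (6.022 × 10²³ × 2.560) = 2.273 × 10^-22 cm³, so a = 6.103 × 10^-8 cm = 6.103 Å.
Atoms touch along the face diagonal, so √2·a = 4r, so r = 0.3536 × a = 2.16 Å.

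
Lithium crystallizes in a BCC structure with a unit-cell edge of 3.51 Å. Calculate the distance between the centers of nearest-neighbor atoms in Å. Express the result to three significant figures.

In a BCC structure, atoms touch along the body diagonal, so √3·a = 4r; the nearest-neighbor distance equals 2r = 0.8660·a.
d = 0.8660 × 3.51 = 3.04 Å.

3.04 Å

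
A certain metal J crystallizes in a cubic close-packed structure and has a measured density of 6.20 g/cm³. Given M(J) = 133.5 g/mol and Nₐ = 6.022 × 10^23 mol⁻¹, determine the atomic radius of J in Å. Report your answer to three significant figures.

1.85 Å

For an FCC cell (Z = 4), a³ = Z·M/(N_A·ρ) = 4 × 133.5 / (6.022 × 10²³ × 6.200) = 1.430 × 10^-22 cm³, so a = 5.230 × 10^-8 cm = 5.230 Å.
Atoms touch along the face diagonal, so √2·a = 4r, so r = 0.3536 × a = 1.85 Å.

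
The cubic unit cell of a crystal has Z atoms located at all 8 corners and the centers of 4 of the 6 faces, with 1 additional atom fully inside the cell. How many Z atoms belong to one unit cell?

4

Corner atoms are shared by 8 cells (1/8 each), face atoms by 2 (1/2 each), interior atoms are unshared.
Net atoms = 8 × 1/8 + 4 × 1/2 + 1 = 1 + 2 + 1 = 4.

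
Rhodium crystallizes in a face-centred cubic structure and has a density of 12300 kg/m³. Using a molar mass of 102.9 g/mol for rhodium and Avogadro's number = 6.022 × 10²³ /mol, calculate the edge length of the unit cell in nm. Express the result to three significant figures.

0.382 nm

With Z = 4 atoms per FCC cell, a³ = Z·M/(N_A·ρ) = 4 × 102.9 / (6.022 × 10²³ × 12.30 g/cm³) = 5.557 × 10^-23 cm³.
a = (5.557 × 10^-23)^(1/3) = 3.816 × 10^-8 cm = 0.382 nm.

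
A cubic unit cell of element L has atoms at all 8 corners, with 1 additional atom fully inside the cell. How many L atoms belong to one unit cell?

Corner atoms are shared by 8 cells (1/8 each), interior atoms are unshared.
Net atoms = 8 × 1/8 + 1 = 1 + 1 = 2.

2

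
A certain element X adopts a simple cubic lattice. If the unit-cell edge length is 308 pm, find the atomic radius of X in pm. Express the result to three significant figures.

154 pm

In a simple cubic lattice, atoms touch along the cell edge, so a = 2r.
r = a/2 = 308/2 = 154 pm.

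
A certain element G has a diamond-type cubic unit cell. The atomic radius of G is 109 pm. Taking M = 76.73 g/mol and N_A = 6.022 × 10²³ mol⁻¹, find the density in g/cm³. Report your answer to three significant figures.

In a diamond cubic lattice, nearest neighbors lie along the body diagonal with √3·a = 8r, giving a = 503.4 pm = 5.034 × 10^-8 cm.
With Z = 8, ρ = Z·M/(N_A·a³) = 8 × 76.73 / (6.022 × 10²³ × 1.276 × 10^-22) = 7.988 g/cm³.

7.99 g/cm³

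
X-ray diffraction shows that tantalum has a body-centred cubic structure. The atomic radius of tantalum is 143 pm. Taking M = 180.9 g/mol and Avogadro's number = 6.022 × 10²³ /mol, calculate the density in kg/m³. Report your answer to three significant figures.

16700 kg/m³

In a BCC lattice, atoms touch along the body diagonal, so √3·a = 4r, giving a = 330.2 pm = 3.302 × 10^-8 cm.
With Z = 2, ρ = Z·M/(N_A·a³) = 2 × 180.9 / (6.022 × 10²³ × 3.602 × 10^-23) = 16.68 g/cm³ = 16700 kg/m³.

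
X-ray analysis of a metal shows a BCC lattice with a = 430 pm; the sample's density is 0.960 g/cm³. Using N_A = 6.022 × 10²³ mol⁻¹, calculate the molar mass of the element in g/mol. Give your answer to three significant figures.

23.0 g/mol

A BCC cell has Z = 2 atoms; a = 4.300 × 10^-8 cm.
M = ρ·N_A·a³/Z = 0.960 × 6.022 × 10²³ × 7.951 × 10^-23 / 2 = 23.0 g/mol.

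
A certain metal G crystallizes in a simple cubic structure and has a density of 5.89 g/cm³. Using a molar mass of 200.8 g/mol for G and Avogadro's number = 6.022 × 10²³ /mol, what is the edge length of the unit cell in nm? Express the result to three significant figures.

0.384 nm

With Z = 1 atom per simple cubic cell, a³ = Z·M/(N_A·ρ) = 1 × 200.8 / (6.022 × 10²³ × 5.890 g/cm³) = 5.661 × 10^-23 cm³.
a = (5.661 × 10^-23)^(1/3) = 3.840 × 10^-8 cm = 0.384 nm.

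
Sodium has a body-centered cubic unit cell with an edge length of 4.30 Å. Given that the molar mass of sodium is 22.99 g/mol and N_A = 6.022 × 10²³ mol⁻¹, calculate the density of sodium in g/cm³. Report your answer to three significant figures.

0.960 g/cm³

A BCC unit cell contains Z = 2 atoms.
Cell volume: a³ = (4.30 Å)³ = (4.300 × 10^-8 cm)³ = 7.951 × 10^-23 cm³.
ρ = Z·M/(N_A·a³) = 2 × 22.99 / (6.022 × 10²³ × 7.951 × 10^-23) = 0.9603 g/cm³.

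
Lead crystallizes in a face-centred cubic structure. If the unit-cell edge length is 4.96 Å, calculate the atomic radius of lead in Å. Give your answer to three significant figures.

1.75 Å

In an FCC lattice, atoms touch along the face diagonal, so √2·a = 4r.
r = √2·a/4 = 1.4142 × 4.96 / 4 = 1.75 Å.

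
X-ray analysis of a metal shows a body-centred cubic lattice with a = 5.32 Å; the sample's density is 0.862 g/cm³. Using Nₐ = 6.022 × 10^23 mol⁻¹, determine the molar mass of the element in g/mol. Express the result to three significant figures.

39.1 g/mol

A BCC cell has Z = 2 atoms; a = 5.320 × 10^-8 cm.
M = ρ·N_A·a³/Z = 0.862 × 6.022 × 10²³ × 1.506 × 10^-22 / 2 = 39.1 g/mol.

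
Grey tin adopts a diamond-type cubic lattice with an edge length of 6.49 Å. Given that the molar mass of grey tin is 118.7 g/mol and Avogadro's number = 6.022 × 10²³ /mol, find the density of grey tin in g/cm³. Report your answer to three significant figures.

5.77 g/cm³

A diamond cubic unit cell contains Z = 8 atoms.
Cell volume: a³ = (6.49 Å)³ = (6.490 × 10^-8 cm)³ = 2.734 × 10^-22 cm³.
ρ = Z·M/(N_A·a³) = 8 × 118.7 / (6.022 × 10²³ × 2.734 × 10^-22) = 5.769 g/cm³.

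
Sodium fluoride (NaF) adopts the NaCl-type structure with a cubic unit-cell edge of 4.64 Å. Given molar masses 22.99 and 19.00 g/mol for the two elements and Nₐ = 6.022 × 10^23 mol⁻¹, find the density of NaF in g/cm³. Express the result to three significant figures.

The NaCl-type structure contains Z = 4 formula units per cell; M(NaF) = 22.99 + 19.00 = 41.99 g/mol.
a³ = (4.640 × 10^-8 cm)³ = 9.990 × 10^-23 cm³.
ρ = 4 × 41.99 / (6.022 × 10²³ × 9.990 × 10^-23) = 2.792 g/cm³.

2.79 g/cm³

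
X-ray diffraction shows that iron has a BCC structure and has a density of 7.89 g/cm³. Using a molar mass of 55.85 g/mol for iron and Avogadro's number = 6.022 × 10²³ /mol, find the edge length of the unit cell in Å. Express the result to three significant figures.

With Z = 2 atoms per BCC cell, a³ = Z·M/(N_A·ρ) = 2 × 55.85 / (6.022 × 10²³ × 7.890 g/cm³) = 2.351 × 10^-23 cm³.
a = (2.351 × 10^-23)^(1/3) = 2.865 × 10^-8 cm = 2.86 Å.

2.86 Å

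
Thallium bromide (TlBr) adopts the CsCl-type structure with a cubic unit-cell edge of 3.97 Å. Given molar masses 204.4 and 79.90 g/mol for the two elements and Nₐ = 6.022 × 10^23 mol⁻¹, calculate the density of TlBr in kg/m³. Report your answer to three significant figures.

7550 kg/m³

The CsCl-type structure contains Z = 1 formula unit per cell; M(TlBr) = 204.4 + 79.90 = 284.3 g/mol.
a³ = (3.970 × 10^-8 cm)³ = 6.257 × 10^-23 cm³.
ρ = 1 × 284.3 / (6.022 × 10²³ × 6.257 × 10^-23) = 7.545 g/cm³ = 7550 kg/m³.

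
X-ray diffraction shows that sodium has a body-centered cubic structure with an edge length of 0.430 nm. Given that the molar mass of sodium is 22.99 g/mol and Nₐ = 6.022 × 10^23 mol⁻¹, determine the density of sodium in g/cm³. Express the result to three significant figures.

A BCC unit cell contains Z = 2 atoms.
Cell volume: a³ = (0.430 nm)³ = (4.300 × 10^-8 cm)³ = 7.951 × 10^-23 cm³.
ρ = Z·M/(N_A·a³) = 2 × 22.99 / (6.022 × 10²³ × 7.951 × 10^-23) = 0.9603 g/cm³.

0.960 g/cm³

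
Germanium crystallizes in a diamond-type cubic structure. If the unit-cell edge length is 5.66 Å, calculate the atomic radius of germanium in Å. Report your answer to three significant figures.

1.23 Å

In a diamond cubic lattice, nearest neighbors lie along the body diagonal with √3·a = 8r.
r = √3·a/8 = 1.7321 × 5.66 / 8 = 1.23 Å.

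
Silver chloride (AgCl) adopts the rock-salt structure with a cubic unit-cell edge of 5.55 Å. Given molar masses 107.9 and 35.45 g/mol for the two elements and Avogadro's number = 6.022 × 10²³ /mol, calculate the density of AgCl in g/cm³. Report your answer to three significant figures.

5.57 g/cm³

The rock-salt structure contains Z = 4 formula units per cell; M(AgCl) = 107.9 + 35.45 = 143.35 g/mol.
a³ = (5.550 × 10^-8 cm)³ = 1.710 × 10^-22 cm³.
ρ = 4 × 143.35 / (6.022 × 10²³ × 1.710 × 10^-22) = 5.570 g/cm³.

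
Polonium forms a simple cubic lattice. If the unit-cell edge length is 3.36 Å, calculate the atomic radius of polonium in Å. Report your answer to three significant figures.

In a simple cubic lattice, atoms touch along the cell edge, so a = 2r.
r = a/2 = 3.36/2 = 1.68 Å.

1.68 Å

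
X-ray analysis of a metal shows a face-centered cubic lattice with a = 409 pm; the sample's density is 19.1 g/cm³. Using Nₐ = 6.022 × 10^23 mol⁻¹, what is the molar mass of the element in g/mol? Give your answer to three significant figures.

An FCC cell has Z = 4 atoms; a = 4.090 × 10^-8 cm.
M = ρ·N_A·a³/Z = 19.1 × 6.022 × 10²³ × 6.842 × 10^-23 / 4 = 197 g/mol.

197 g/mol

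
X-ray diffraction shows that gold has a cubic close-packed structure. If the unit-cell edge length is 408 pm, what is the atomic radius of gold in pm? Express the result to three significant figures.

144 pm

In an FCC lattice, atoms touch along the face diagonal, so √2·a = 4r.
r = √2·a/4 = 1.4142 × 408 / 4 = 144 pm.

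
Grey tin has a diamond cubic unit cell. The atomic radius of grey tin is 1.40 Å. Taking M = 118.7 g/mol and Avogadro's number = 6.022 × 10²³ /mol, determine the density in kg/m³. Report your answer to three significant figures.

In a diamond cubic lattice, nearest neighbors lie along the body diagonal with √3·a = 8r, giving a = 6.466 Å = 6.466 × 10^-8 cm.
With Z = 8, ρ = Z·M/(N_A·a³) = 8 × 118.7 / (6.022 × 10²³ × 2.704 × 10^-22) = 5.832 g/cm³ = 5830 kg/m³.

5830 kg/m³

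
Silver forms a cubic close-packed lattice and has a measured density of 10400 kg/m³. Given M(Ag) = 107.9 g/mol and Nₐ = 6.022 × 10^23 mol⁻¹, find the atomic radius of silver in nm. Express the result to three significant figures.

0.145 nm

For an FCC cell (Z = 4), a³ = Z·M/(N_A·ρ) = 4 × 107.9 / (6.022 × 10²³ × 10.40) = 6.891 × 10^-23 cm³, so a = 4.100 × 10^-8 cm = 0.4100 nm.
Atoms touch along the face diagonal, so √2·a = 4r, so r = 0.3536 × a = 0.145 nm.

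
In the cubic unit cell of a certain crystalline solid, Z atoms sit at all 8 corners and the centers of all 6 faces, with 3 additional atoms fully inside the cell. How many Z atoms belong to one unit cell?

Corner atoms are shared by 8 cells (1/8 each), face atoms by 2 (1/2 each), interior atoms are unshared.
Net atoms = 8 × 1/8 + 6 × 1/2 + 3 = 1 + 3 + 3 = 7.

7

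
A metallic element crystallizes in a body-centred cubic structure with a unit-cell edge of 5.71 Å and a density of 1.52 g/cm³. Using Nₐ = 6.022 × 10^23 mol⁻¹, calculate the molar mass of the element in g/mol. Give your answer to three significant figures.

A BCC cell has Z = 2 atoms; a = 5.710 × 10^-8 cm.
M = ρ·N_A·a³/Z = 1.52 × 6.022 × 10²³ × 1.862 × 10^-22 / 2 = 85.2 g/mol.

85.2 g/mol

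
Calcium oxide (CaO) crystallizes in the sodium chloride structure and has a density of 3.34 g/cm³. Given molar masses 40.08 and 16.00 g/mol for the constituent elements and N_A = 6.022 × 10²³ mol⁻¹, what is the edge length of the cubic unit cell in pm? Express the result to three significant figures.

M(CaO) = 56.08 g/mol; Z = 4 formula units per cell.
a³ = Z·M/(N_A·ρ) = 4 × 56.08 / (6.022 × 10²³ × 3.34) = 1.115 × 10^-22 cm³, so a = 4.813 × 10^-8 cm = 481 pm.

481 pm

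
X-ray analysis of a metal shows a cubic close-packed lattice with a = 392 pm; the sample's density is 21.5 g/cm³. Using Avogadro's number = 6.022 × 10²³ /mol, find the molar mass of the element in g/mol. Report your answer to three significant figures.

An FCC cell has Z = 4 atoms; a = 3.920 × 10^-8 cm.
M = ρ·N_A·a³/Z = 21.5 × 6.022 × 10²³ × 6.024 × 10^-23 / 4 = 195 g/mol.

195 g/mol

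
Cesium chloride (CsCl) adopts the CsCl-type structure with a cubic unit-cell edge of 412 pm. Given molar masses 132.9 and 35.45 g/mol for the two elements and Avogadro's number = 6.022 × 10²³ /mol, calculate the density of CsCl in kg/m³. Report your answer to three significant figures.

The CsCl-type structure contains Z = 1 formula unit per cell; M(CsCl) = 132.9 + 35.45 = 168.35 g/mol.
a³ = (4.120 × 10^-8 cm)³ = 6.993 × 10^-23 cm³.
ρ = 1 × 168.35 / (6.022 × 10²³ × 6.993 × 10^-23) = 3.997 g/cm³ = 4000 kg/m³.

4000 kg/m³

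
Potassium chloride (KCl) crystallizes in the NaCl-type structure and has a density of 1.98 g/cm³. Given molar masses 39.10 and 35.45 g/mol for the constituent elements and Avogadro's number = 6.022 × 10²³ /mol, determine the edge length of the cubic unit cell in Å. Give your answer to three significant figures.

6.30 Å

M(KCl) = 74.55 g/mol; Z = 4 formula units per cell.
a³ = Z·M/(N_A·ρ) = 4 × 74.55 / (6.022 × 10²³ × 1.98) = 2.501 × 10^-22 cm³, so a = 6.300 × 10^-8 cm = 6.30 Å.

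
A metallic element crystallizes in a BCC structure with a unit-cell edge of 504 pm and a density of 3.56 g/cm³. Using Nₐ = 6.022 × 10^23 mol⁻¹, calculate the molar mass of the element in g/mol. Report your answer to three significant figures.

137 g/mol

A BCC cell has Z = 2 atoms; a = 5.040 × 10^-8 cm.
M = ρ·N_A·a³/Z = 3.56 × 6.022 × 10²³ × 1.280 × 10^-22 / 2 = 137 g/mol.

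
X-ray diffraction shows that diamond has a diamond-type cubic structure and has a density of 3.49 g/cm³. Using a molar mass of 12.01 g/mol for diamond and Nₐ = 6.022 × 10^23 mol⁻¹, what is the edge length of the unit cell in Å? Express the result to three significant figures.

3.58 Å

With Z = 8 atoms per diamond cubic cell, a³ = Z·M/(N_A·ρ) = 8 × 12.01 / (6.022 × 10²³ × 3.490 g/cm³) = 4.572 × 10^-23 cm³.
a = (4.572 × 10^-23)^(1/3) = 3.576 × 10^-8 cm = 3.58 Å.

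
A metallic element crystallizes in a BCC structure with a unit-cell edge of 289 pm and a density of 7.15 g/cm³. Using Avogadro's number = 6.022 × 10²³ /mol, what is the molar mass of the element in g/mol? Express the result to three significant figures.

52.0 g/mol

A BCC cell has Z = 2 atoms; a = 2.890 × 10^-8 cm.
M = ρ·N_A·a³/Z = 7.15 × 6.022 × 10²³ × 2.414 × 10^-23 / 2 = 52.0 g/mol.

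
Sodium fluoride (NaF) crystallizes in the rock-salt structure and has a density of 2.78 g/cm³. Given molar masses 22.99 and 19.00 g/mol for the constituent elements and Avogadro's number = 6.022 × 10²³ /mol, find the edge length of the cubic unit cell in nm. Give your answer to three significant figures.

M(NaF) = 41.99 g/mol; Z = 4 formula units per cell.
a³ = Z·M/(N_A·ρ) = 4 × 41.99 / (6.022 × 10²³ × 2.78) = 1.003 × 10^-22 cm³, so a = 4.647 × 10^-8 cm = 0.465 nm.

0.465 nm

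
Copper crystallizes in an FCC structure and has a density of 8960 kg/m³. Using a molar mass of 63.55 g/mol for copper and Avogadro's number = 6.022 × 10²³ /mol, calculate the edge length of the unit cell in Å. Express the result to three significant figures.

3.61 Å

With Z = 4 atoms per FCC cell, a³ = Z·M/(N_A·ρ) = 4 × 63.55 / (6.022 × 10²³ × 8.960 g/cm³) = 4.711 × 10^-23 cm³.
a = (4.711 × 10^-23)^(1/3) = 3.612 × 10^-8 cm = 3.61 Å.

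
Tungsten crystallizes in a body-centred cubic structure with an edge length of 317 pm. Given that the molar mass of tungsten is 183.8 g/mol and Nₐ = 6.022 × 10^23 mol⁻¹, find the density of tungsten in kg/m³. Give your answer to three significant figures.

A BCC unit cell contains Z = 2 atoms.
Cell volume: a³ = (317 pm)³ = (3.170 × 10^-8 cm)³ = 3.186 × 10^-23 cm³.
ρ = Z·M/(N_A·a³) = 2 × 183.8 / (6.022 × 10²³ × 3.186 × 10^-23) = 19.16 g/cm³ = 19200 kg/m³.

19200 kg/m³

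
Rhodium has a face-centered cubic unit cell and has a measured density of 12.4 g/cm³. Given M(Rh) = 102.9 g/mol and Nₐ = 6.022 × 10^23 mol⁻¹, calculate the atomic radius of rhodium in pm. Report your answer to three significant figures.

135 pm

For an FCC cell (Z = 4), a³ = Z·M/(N_A·ρ) = 4 × 102.9 / (6.022 × 10²³ × 12.40) = 5.512 × 10^-23 cm³, so a = 3.806 × 10^-8 cm = 380.6 pm.
Atoms touch along the face diagonal, so √2·a = 4r, so r = 0.3536 × a = 135 pm.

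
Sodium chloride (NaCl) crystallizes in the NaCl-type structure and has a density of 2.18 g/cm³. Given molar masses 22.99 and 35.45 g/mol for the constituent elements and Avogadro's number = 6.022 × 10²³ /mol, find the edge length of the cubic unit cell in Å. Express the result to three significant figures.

M(NaCl) = 58.44 g/mol; Z = 4 formula units per cell.
a³ = Z·M/(N_A·ρ) = 4 × 58.44 / (6.022 × 10²³ × 2.18) = 1.781 × 10^-22 cm³, so a = 5.626 × 10^-8 cm = 5.63 Å.

5.63 Å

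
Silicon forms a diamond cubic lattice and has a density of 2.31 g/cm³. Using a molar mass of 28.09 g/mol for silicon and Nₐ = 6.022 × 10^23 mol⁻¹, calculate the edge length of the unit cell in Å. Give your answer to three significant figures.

5.45 Å

With Z = 8 atoms per diamond cubic cell, a³ = Z·M/(N_A·ρ) = 8 × 28.09 / (6.022 × 10²³ × 2.310 g/cm³) = 1.615 × 10^-22 cm³.
a = (1.615 × 10^-22)^(1/3) = 5.446 × 10^-8 cm = 5.45 Å.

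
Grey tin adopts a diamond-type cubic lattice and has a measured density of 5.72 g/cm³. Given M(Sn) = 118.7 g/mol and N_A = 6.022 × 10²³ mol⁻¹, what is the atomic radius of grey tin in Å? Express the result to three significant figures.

1.41 Å

For a diamond cubic cell (Z = 8), a³ = Z·M/(N_A·ρ) = 8 × 118.7 / (6.022 × 10²³ × 5.720) = 2.757 × 10^-22 cm³, so a = 6.508 × 10^-8 cm = 6.508 Å.
Nearest neighbors lie along the body diagonal with √3·a = 8r, so r = 0.2165 × a = 1.41 Å.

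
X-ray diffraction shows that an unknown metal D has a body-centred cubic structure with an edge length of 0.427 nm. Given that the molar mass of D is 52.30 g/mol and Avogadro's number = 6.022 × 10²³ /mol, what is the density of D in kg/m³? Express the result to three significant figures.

2230 kg/m³

A BCC unit cell contains Z = 2 atoms.
Cell volume: a³ = (0.427 nm)³ = (4.270 × 10^-8 cm)³ = 7.785 × 10^-23 cm³.
ρ = Z·M/(N_A·a³) = 2 × 52.30 / (6.022 × 10²³ × 7.785 × 10^-23) = 2.231 g/cm³ = 2230 kg/m³.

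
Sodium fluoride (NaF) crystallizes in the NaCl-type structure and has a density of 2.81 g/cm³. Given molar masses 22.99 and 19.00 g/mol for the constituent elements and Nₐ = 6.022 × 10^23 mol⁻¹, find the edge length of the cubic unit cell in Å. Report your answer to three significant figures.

4.63 Å

M(NaF) = 41.99 g/mol; Z = 4 formula units per cell.
a³ = Z·M/(N_A·ρ) = 4 × 41.99 / (6.022 × 10²³ × 2.81) = 9.926 × 10^-23 cm³, so a = 4.630 × 10^-8 cm = 4.63 Å.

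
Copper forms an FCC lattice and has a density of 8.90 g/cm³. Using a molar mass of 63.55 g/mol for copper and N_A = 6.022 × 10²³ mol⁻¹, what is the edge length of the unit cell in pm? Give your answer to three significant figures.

362 pm

With Z = 4 atoms per FCC cell, a³ = Z·M/(N_A·ρ) = 4 × 63.55 / (6.022 × 10²³ × 8.900 g/cm³) = 4.743 × 10^-23 cm³.
a = (4.743 × 10^-23)^(1/3) = 3.620 × 10^-8 cm = 362 pm.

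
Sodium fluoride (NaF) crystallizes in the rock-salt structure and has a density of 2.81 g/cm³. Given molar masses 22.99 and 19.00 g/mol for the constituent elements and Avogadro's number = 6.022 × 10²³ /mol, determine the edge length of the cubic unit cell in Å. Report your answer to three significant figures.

4.63 Å

M(NaF) = 41.99 g/mol; Z = 4 formula units per cell.
a³ = Z·M/(N_A·ρ) = 4 × 41.99 / (6.022 × 10²³ × 2.81) = 9.926 × 10^-23 cm³, so a = 4.630 × 10^-8 cm = 4.63 Å.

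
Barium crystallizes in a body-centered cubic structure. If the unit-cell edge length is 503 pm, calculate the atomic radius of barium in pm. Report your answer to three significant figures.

In a BCC lattice, atoms touch along the body diagonal, so √3·a = 4r.
r = √3·a/4 = 1.7321 × 503 / 4 = 218 pm.

218 pm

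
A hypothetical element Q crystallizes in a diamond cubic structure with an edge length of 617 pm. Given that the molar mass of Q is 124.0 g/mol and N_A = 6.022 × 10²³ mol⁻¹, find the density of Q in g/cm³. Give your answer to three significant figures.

7.01 g/cm³

A diamond cubic unit cell contains Z = 8 atoms.
Cell volume: a³ = (617 pm)³ = (6.170 × 10^-8 cm)³ = 2.349 × 10^-22 cm³.
ρ = Z·M/(N_A·a³) = 8 × 124.0 / (6.022 × 10²³ × 2.349 × 10^-22) = 7.013 g/cm³.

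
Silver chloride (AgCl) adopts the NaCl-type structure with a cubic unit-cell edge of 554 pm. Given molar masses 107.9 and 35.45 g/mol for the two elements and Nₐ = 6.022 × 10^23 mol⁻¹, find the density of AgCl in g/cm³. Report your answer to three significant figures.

5.60 g/cm³

The NaCl-type structure contains Z = 4 formula units per cell; M(AgCl) = 107.9 + 35.45 = 143.35 g/mol.
a³ = (5.540 × 10^-8 cm)³ = 1.700 × 10^-22 cm³.
ρ = 4 × 143.35 / (6.022 × 10²³ × 1.700 × 10^-22) = 5.600 g/cm³.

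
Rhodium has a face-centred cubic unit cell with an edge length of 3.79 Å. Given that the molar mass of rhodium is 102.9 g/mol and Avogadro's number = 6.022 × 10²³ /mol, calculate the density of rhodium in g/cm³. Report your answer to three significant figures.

An FCC unit cell contains Z = 4 atoms.
Cell volume: a³ = (3.79 Å)³ = (3.790 × 10^-8 cm)³ = 5.444 × 10^-23 cm³.
ρ = Z·M/(N_A·a³) = 4 × 102.9 / (6.022 × 10²³ × 5.444 × 10^-23) = 12.56 g/cm³.

12.6 g/cm³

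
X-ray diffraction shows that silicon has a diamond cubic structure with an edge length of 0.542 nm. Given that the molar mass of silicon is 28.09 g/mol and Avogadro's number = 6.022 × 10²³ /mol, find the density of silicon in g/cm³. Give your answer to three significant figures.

2.34 g/cm³

A diamond cubic unit cell contains Z = 8 atoms.
Cell volume: a³ = (0.542 nm)³ = (5.420 × 10^-8 cm)³ = 1.592 × 10^-22 cm³.
ρ = Z·M/(N_A·a³) = 8 × 28.09 / (6.022 × 10²³ × 1.592 × 10^-22) = 2.344 g/cm³.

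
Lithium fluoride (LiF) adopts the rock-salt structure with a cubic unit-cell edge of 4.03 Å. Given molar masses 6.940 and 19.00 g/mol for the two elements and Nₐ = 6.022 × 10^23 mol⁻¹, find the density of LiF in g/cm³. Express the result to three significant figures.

The rock-salt structure contains Z = 4 formula units per cell; M(LiF) = 6.940 + 19.00 = 25.94 g/mol.
a³ = (4.030 × 10^-8 cm)³ = 6.545 × 10^-23 cm³.
ρ = 4 × 25.94 / (6.022 × 10²³ × 6.545 × 10^-23) = 2.633 g/cm³.

2.63 g/cm³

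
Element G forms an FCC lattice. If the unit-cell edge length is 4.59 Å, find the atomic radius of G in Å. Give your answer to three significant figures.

In an FCC lattice, atoms touch along the face diagonal, so √2·a = 4r.
r = √2·a/4 = 1.4142 × 4.59 / 4 = 1.62 Å.

1.62 Å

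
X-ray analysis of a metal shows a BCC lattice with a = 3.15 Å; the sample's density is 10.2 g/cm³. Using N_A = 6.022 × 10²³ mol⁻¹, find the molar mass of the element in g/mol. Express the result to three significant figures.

A BCC cell has Z = 2 atoms; a = 3.150 × 10^-8 cm.
M = ρ·N_A·a³/Z = 10.2 × 6.022 × 10²³ × 3.126 × 10^-23 / 2 = 96.0 g/mol.

96.0 g/mol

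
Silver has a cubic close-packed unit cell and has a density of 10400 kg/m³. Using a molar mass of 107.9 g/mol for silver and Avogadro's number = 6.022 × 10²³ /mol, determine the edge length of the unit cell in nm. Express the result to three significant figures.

With Z = 4 atoms per FCC cell, a³ = Z·M/(N_A·ρ) = 4 × 107.9 / (6.022 × 10²³ × 10.40 g/cm³) = 6.891 × 10^-23 cm³.
a = (6.891 × 10^-23)^(1/3) = 4.100 × 10^-8 cm = 0.410 nm.

0.410 nm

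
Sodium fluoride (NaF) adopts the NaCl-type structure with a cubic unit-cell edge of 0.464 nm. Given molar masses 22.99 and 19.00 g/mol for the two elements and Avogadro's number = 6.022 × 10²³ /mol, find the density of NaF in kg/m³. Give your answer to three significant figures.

The NaCl-type structure contains Z = 4 formula units per cell; M(NaF) = 22.99 + 19.00 = 41.99 g/mol.
a³ = (4.640 × 10^-8 cm)³ = 9.990 × 10^-23 cm³.
ρ = 4 × 41.99 / (6.022 × 10²³ × 9.990 × 10^-23) = 2.792 g/cm³ = 2790 kg/m³.

2790 kg/m³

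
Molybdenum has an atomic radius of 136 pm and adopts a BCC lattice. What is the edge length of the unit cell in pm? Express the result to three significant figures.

314 pm

In a BCC lattice, atoms touch along the body diagonal, so √3·a = 4r.
a = 4r/√3 = 4 × 136 / 1.7321 = 314 pm.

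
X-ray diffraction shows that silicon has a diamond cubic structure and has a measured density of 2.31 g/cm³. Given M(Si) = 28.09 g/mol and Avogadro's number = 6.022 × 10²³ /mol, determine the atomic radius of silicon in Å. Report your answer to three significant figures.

1.18 Å

For a diamond cubic cell (Z = 8), a³ = Z·M/(N_A·ρ) = 8 × 28.09 / (6.022 × 10²³ × 2.310) = 1.615 × 10^-22 cm³, so a = 5.446 × 10^-8 cm = 5.446 Å.
Nearest neighbors lie along the body diagonal with √3·a = 8r, so r = 0.2165 × a = 1.18 Å.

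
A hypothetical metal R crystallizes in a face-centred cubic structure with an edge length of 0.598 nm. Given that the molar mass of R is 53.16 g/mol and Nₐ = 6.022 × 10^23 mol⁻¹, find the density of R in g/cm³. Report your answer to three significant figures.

An FCC unit cell contains Z = 4 atoms.
Cell volume: a³ = (0.598 nm)³ = (5.980 × 10^-8 cm)³ = 2.138 × 10^-22 cm³.
ρ = Z·M/(N_A·a³) = 4 × 53.16 / (6.022 × 10²³ × 2.138 × 10^-22) = 1.651 g/cm³.

1.65 g/cm³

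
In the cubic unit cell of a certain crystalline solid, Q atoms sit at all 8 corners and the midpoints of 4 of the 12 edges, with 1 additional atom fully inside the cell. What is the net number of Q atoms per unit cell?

Corner atoms are shared by 8 cells (1/8 each), edge atoms by 4 (1/4 each), interior atoms are unshared.
Net atoms = 8 × 1/8 + 4 × 1/4 + 1 = 1 + 1 + 1 = 3.

3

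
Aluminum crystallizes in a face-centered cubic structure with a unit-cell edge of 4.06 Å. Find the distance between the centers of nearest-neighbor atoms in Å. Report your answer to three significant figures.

In an FCC structure, atoms touch along the face diagonal, so √2·a = 4r; the nearest-neighbor distance equals 2r = 0.7071·a.
d = 0.7071 × 4.06 = 2.87 Å.

2.87 Å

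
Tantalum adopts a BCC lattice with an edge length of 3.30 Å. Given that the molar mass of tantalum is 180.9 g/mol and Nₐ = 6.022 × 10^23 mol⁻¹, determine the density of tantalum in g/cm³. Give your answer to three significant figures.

A BCC unit cell contains Z = 2 atoms.
Cell volume: a³ = (3.30 Å)³ = (3.300 × 10^-8 cm)³ = 3.594 × 10^-23 cm³.
ρ = Z·M/(N_A·a³) = 2 × 180.9 / (6.022 × 10²³ × 3.594 × 10^-23) = 16.72 g/cm³.

16.7 g/cm³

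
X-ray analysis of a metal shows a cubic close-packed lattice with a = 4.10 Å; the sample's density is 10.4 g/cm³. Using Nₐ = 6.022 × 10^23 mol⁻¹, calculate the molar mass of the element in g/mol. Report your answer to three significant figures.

An FCC cell has Z = 4 atoms; a = 4.100 × 10^-8 cm.
M = ρ·N_A·a³/Z = 10.4 × 6.022 × 10²³ × 6.892 × 10^-23 / 4 = 108 g/mol.

108 g/mol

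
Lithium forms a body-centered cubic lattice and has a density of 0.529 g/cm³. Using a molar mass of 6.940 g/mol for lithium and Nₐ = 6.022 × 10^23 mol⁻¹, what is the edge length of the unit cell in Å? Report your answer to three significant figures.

3.52 Å

With Z = 2 atoms per BCC cell, a³ = Z·M/(N_A·ρ) = 2 × 6.940 / (6.022 × 10²³ × 0.5290 g/cm³) = 4.357 × 10^-23 cm³.
a = (4.357 × 10^-23)^(1/3) = 3.519 × 10^-8 cm = 3.52 Å.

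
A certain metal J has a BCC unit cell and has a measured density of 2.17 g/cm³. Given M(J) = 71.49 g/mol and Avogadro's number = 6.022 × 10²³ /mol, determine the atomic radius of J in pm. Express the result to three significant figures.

207 pm

For a BCC cell (Z = 2), a³ = Z·M/(N_A·ρ) = 2 × 71.49 / (6.022 × 10²³ × 2.170) = 1.094 × 10^-22 cm³, so a = 4.783 × 10^-8 cm = 478.3 pm.
Atoms touch along the body diagonal, so √3·a = 4r, so r = 0.4330 × a = 207 pm.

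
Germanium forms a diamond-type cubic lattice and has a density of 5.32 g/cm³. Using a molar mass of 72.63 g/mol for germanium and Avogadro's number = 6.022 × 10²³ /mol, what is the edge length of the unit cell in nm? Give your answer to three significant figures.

0.566 nm

With Z = 8 atoms per diamond cubic cell, a³ = Z·M/(N_A·ρ) = 8 × 72.63 / (6.022 × 10²³ × 5.320 g/cm³) = 1.814 × 10^-22 cm³.
a = (1.814 × 10^-22)^(1/3) = 5.660 × 10^-8 cm = 0.566 nm.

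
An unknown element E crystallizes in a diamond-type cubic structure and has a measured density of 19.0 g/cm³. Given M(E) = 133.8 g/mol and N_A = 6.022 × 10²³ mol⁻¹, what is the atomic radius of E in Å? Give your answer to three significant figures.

For a diamond cubic cell (Z = 8), a³ = Z·M/(N_A·ρ) = 8 × 133.8 / (6.022 × 10²³ × 19.00) = 9.355 × 10^-23 cm³, so a = 4.540 × 10^-8 cm = 4.540 Å.
Nearest neighbors lie along the body diagonal with √3·a = 8r, so r = 0.2165 × a = 0.983 Å.

0.983 Å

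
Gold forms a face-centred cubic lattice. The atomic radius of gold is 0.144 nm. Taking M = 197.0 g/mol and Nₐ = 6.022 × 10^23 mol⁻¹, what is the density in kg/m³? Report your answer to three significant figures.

19400 kg/m³

In an FCC lattice, atoms touch along the face diagonal, so √2·a = 4r, giving a = 0.4073 nm = 4.073 × 10^-8 cm.
With Z = 4, ρ = Z·M/(N_A·a³) = 4 × 197.0 / (6.022 × 10²³ × 6.757 × 10^-23) = 19.37 g/cm³ = 19400 kg/m³.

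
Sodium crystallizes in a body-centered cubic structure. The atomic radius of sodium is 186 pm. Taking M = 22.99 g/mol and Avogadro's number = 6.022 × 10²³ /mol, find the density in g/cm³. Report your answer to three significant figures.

In a BCC lattice, atoms touch along the body diagonal, so √3·a = 4r, giving a = 429.5 pm = 4.295 × 10^-8 cm.
With Z = 2, ρ = Z·M/(N_A·a³) = 2 × 22.99 / (6.022 × 10²³ × 7.926 × 10^-23) = 0.9634 g/cm³.

0.963 g/cm³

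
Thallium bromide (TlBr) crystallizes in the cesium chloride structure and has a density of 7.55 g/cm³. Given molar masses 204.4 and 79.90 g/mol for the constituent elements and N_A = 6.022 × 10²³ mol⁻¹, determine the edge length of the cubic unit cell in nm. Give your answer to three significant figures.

M(TlBr) = 284.3 g/mol; Z = 1 formula unit per cell.
a³ = Z·M/(N_A·ρ) = 1 × 284.3 / (6.022 × 10²³ × 7.55) = 6.253 × 10^-23 cm³, so a = 3.969 × 10^-8 cm = 0.397 nm.

0.397 nm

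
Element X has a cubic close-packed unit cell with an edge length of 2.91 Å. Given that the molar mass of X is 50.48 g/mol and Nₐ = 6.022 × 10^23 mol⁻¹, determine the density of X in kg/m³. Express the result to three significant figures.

An FCC unit cell contains Z = 4 atoms.
Cell volume: a³ = (2.91 Å)³ = (2.910 × 10^-8 cm)³ = 2.464 × 10^-23 cm³.
ρ = Z·M/(N_A·a³) = 4 × 50.48 / (6.022 × 10²³ × 2.464 × 10^-23) = 13.61 g/cm³ = 13600 kg/m³.

13600 kg/m³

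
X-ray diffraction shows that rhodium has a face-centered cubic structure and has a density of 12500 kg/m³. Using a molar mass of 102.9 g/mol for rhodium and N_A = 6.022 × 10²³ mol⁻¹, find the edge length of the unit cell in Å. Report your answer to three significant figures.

3.80 Å

With Z = 4 atoms per FCC cell, a³ = Z·M/(N_A·ρ) = 4 × 102.9 / (6.022 × 10²³ × 12.50 g/cm³) = 5.468 × 10^-23 cm³.
a = (5.468 × 10^-23)^(1/3) = 3.796 × 10^-8 cm = 3.80 Å.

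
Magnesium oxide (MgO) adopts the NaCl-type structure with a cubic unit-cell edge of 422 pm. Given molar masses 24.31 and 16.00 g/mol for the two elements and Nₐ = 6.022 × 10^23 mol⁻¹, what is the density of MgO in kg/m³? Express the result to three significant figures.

3560 kg/m³

The NaCl-type structure contains Z = 4 formula units per cell; M(MgO) = 24.31 + 16.00 = 40.31 g/mol.
a³ = (4.220 × 10^-8 cm)³ = 7.515 × 10^-23 cm³.
ρ = 4 × 40.31 / (6.022 × 10²³ × 7.515 × 10^-23) = 3.563 g/cm³ = 3560 kg/m³.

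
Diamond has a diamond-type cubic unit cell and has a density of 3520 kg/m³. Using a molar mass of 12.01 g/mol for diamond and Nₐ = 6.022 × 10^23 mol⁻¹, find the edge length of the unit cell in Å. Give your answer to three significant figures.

3.57 Å

With Z = 8 atoms per diamond cubic cell, a³ = Z·M/(N_A·ρ) = 8 × 12.01 / (6.022 × 10²³ × 3.520 g/cm³) = 4.533 × 10^-23 cm³.
a = (4.533 × 10^-23)^(1/3) = 3.565 × 10^-8 cm = 3.57 Å.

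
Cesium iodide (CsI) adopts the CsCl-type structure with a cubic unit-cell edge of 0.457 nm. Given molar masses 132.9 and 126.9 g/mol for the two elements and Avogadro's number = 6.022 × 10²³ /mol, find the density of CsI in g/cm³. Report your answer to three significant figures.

The CsCl-type structure contains Z = 1 formula unit per cell; M(CsI) = 132.9 + 126.9 = 259.8 g/mol.
a³ = (4.570 × 10^-8 cm)³ = 9.544 × 10^-23 cm³.
ρ = 1 × 259.8 / (6.022 × 10²³ × 9.544 × 10^-23) = 4.520 g/cm³.

4.52 g/cm³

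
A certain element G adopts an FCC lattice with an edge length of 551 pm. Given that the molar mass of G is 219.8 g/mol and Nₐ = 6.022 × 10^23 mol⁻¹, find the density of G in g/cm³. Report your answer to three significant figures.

An FCC unit cell contains Z = 4 atoms.
Cell volume: a³ = (551 pm)³ = (5.510 × 10^-8 cm)³ = 1.673 × 10^-22 cm³.
ρ = Z·M/(N_A·a³) = 4 × 219.8 / (6.022 × 10²³ × 1.673 × 10^-22) = 8.728 g/cm³.

8.73 g/cm³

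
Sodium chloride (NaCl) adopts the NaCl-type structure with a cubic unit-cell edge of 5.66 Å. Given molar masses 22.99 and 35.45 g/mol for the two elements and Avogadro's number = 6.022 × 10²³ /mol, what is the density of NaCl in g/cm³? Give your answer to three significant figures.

2.14 g/cm³

The NaCl-type structure contains Z = 4 formula units per cell; M(NaCl) = 22.99 + 35.45 = 58.44 g/mol.
a³ = (5.660 × 10^-8 cm)³ = 1.813 × 10^-22 cm³.
ρ = 4 × 58.44 / (6.022 × 10²³ × 1.813 × 10^-22) = 2.141 g/cm³.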